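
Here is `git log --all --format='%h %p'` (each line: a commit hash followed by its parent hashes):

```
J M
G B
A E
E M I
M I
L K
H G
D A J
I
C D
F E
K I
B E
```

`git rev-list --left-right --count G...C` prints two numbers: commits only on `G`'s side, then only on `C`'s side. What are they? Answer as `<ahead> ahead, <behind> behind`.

Reachable from G: {B, E, G, I, M}.
Reachable from C: {A, C, D, E, I, J, M}.
Only in G's history (ahead): {B, G} — 2.
Only in C's history (behind): {A, C, D, J} — 4.

2 ahead, 4 behind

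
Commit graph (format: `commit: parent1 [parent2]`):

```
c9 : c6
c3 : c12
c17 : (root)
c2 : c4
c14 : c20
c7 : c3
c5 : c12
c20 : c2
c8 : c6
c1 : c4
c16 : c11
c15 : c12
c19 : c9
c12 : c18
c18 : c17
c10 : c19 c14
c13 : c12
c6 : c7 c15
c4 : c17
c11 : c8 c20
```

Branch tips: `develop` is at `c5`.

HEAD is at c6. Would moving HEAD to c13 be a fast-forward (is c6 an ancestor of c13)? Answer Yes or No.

No

A fast-forward from c6 to c13 is possible iff c6 is an ancestor of c13.
Ancestors of c13: {c12, c13, c17, c18}.
c6 is not among them, so fast-forward is not possible.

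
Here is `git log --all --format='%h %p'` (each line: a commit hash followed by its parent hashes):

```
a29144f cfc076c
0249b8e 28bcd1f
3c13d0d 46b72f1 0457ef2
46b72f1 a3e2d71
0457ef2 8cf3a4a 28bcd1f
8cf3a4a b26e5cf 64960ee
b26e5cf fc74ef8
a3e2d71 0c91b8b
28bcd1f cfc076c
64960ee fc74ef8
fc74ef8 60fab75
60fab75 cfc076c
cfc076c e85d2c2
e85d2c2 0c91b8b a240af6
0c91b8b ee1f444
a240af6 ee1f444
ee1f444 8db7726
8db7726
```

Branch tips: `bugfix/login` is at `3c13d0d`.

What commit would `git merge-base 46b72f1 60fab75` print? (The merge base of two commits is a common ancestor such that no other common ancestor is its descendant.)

Ancestors of 46b72f1: {0c91b8b, 46b72f1, 8db7726, a3e2d71, ee1f444}.
Ancestors of 60fab75: {0c91b8b, 60fab75, 8db7726, a240af6, cfc076c, e85d2c2, ee1f444}.
Common ancestors: {0c91b8b, 8db7726, ee1f444}.
Among these, 0c91b8b is not an ancestor of any other common ancestor — it is the merge base.

0c91b8b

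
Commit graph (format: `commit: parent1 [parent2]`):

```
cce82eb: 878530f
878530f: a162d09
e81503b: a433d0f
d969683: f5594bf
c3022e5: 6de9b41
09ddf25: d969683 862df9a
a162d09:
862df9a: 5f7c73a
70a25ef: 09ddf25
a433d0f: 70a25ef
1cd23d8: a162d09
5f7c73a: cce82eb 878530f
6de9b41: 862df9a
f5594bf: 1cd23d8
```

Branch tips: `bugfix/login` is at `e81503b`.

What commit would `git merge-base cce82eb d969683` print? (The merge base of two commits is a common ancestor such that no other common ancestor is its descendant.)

Ancestors of cce82eb: {878530f, a162d09, cce82eb}.
Ancestors of d969683: {1cd23d8, a162d09, d969683, f5594bf}.
Common ancestors: {a162d09}.
The only common ancestor is a162d09, so it is the merge base.

a162d09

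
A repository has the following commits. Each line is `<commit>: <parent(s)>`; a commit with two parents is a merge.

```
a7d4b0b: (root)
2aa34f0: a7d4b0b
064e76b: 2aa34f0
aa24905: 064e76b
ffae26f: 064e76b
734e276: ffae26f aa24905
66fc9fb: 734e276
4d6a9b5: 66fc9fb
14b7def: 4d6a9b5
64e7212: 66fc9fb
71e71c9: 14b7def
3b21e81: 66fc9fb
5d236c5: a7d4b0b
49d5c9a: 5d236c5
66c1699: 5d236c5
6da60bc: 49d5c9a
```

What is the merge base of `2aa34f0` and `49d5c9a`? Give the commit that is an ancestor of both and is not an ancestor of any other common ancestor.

a7d4b0b

Ancestors of 2aa34f0: {2aa34f0, a7d4b0b}.
Ancestors of 49d5c9a: {49d5c9a, 5d236c5, a7d4b0b}.
Common ancestors: {a7d4b0b}.
The only common ancestor is a7d4b0b, so it is the merge base.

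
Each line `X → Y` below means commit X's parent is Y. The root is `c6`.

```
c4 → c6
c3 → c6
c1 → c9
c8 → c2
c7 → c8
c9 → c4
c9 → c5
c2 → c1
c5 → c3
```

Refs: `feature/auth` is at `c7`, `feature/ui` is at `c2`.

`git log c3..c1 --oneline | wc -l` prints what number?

Reachable from c1: {c1, c3, c4, c5, c6, c9}.
Reachable from c3: {c3, c6}.
In c1's history but not c3's: {c1, c4, c5, c9} — 4 commits.

4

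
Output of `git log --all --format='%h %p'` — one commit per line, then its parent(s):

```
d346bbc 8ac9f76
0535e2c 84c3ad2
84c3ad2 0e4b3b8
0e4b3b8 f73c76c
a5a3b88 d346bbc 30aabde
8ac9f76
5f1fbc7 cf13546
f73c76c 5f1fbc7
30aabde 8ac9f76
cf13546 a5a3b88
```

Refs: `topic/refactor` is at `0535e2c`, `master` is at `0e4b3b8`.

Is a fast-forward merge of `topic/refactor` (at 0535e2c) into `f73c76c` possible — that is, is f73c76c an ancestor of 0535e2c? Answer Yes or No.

A fast-forward from f73c76c to 0535e2c is possible iff f73c76c is an ancestor of 0535e2c.
Ancestors of 0535e2c: {0535e2c, 0e4b3b8, 30aabde, 5f1fbc7, 84c3ad2, 8ac9f76, a5a3b88, cf13546, d346bbc, f73c76c}.
f73c76c is among them, so fast-forward is possible.

Yes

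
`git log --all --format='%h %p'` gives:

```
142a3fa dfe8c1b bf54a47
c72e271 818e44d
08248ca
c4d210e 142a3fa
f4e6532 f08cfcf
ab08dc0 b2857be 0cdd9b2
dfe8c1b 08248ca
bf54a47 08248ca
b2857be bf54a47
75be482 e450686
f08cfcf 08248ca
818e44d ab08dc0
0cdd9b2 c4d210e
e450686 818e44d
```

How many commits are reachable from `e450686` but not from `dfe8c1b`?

8

Reachable from e450686: {08248ca, 0cdd9b2, 142a3fa, 818e44d, ab08dc0, b2857be, bf54a47, c4d210e, dfe8c1b, e450686}.
Reachable from dfe8c1b: {08248ca, dfe8c1b}.
In e450686's history but not dfe8c1b's: {0cdd9b2, 142a3fa, 818e44d, ab08dc0, b2857be, bf54a47, c4d210e, e450686} — 8 commits.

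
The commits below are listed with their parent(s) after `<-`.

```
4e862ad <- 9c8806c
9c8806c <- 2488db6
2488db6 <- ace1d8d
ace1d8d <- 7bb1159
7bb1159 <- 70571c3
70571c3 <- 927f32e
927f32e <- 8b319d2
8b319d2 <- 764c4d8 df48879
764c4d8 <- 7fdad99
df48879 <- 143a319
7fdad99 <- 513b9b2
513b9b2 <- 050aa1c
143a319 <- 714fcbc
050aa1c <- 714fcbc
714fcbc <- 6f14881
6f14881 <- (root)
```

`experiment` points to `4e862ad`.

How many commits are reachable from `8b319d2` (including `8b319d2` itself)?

Walking parent pointers from 8b319d2: reachable set = {050aa1c, 143a319, 513b9b2, 6f14881, 714fcbc, 764c4d8, 7fdad99, 8b319d2, df48879}.
That is 9 commits.

9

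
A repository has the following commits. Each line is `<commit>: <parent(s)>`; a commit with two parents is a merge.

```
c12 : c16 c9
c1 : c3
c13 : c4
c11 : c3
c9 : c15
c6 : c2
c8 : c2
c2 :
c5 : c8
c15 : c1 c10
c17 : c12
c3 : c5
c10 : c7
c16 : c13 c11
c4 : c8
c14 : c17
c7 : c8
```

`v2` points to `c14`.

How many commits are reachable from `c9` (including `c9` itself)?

9

Walking parent pointers from c9: reachable set = {c1, c10, c15, c2, c3, c5, c7, c8, c9}.
That is 9 commits.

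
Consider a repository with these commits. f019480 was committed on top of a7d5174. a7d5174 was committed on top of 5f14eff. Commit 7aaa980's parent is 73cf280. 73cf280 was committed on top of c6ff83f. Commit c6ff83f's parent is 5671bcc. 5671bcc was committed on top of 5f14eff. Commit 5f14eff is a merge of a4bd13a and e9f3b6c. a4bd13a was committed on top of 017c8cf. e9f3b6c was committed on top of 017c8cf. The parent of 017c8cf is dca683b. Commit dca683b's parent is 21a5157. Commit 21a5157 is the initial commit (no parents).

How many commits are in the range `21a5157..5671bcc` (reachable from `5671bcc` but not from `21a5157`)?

6

Reachable from 5671bcc: {017c8cf, 21a5157, 5671bcc, 5f14eff, a4bd13a, dca683b, e9f3b6c}.
Reachable from 21a5157: {21a5157}.
In 5671bcc's history but not 21a5157's: {017c8cf, 5671bcc, 5f14eff, a4bd13a, dca683b, e9f3b6c} — 6 commits.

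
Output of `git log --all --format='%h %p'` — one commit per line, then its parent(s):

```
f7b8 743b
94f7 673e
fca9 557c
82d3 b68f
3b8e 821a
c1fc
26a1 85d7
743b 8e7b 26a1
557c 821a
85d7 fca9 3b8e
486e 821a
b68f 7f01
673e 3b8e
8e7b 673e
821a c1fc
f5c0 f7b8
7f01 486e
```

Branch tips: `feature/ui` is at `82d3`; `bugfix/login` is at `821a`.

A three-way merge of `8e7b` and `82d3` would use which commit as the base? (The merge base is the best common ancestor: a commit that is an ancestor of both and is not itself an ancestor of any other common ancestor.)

Ancestors of 8e7b: {3b8e, 673e, 821a, 8e7b, c1fc}.
Ancestors of 82d3: {486e, 7f01, 821a, 82d3, b68f, c1fc}.
Common ancestors: {821a, c1fc}.
Among these, 821a is not an ancestor of any other common ancestor — it is the merge base.

821a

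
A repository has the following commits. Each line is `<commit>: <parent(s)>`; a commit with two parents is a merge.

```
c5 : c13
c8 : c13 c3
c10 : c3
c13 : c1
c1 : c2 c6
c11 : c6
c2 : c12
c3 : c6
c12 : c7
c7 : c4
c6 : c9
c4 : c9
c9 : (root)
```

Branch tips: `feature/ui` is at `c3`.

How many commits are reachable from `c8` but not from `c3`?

Reachable from c8: {c1, c12, c13, c2, c3, c4, c6, c7, c8, c9}.
Reachable from c3: {c3, c6, c9}.
In c8's history but not c3's: {c1, c12, c13, c2, c4, c7, c8} — 7 commits.

7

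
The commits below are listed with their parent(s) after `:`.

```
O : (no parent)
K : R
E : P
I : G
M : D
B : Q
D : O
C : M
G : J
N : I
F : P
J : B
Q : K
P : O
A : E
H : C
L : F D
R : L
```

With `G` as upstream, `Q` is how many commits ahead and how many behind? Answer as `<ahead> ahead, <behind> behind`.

Reachable from Q: {D, F, K, L, O, P, Q, R}.
Reachable from G: {B, D, F, G, J, K, L, O, P, Q, R}.
Only in Q's history (ahead): {} — 0.
Only in G's history (behind): {B, G, J} — 3.

0 ahead, 3 behind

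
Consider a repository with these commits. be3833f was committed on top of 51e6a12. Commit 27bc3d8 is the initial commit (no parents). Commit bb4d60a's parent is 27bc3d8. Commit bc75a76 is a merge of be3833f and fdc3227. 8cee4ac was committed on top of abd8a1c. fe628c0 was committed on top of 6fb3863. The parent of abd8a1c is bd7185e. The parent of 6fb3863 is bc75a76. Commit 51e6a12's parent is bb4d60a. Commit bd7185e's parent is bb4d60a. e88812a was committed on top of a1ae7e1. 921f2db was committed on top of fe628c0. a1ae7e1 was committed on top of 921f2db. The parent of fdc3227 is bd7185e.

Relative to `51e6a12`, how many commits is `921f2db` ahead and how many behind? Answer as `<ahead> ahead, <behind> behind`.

Reachable from 921f2db: {27bc3d8, 51e6a12, 6fb3863, 921f2db, bb4d60a, bc75a76, bd7185e, be3833f, fdc3227, fe628c0}.
Reachable from 51e6a12: {27bc3d8, 51e6a12, bb4d60a}.
Only in 921f2db's history (ahead): {6fb3863, 921f2db, bc75a76, bd7185e, be3833f, fdc3227, fe628c0} — 7.
Only in 51e6a12's history (behind): {} — 0.

7 ahead, 0 behind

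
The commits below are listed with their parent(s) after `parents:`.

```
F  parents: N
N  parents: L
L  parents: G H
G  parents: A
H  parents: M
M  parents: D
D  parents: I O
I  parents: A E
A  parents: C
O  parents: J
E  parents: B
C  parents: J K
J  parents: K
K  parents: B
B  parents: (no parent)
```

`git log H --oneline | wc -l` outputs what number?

11

Walking parent pointers from H: reachable set = {A, B, C, D, E, H, I, J, K, M, O}.
That is 11 commits.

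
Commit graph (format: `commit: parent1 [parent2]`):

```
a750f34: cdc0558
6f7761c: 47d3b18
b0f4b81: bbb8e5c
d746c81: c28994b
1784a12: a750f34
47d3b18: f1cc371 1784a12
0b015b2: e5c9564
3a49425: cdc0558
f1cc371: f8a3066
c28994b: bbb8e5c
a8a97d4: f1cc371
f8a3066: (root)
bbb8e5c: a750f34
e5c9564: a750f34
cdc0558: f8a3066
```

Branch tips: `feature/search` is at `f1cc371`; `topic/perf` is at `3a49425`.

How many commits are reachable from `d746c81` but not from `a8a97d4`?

5

Reachable from d746c81: {a750f34, bbb8e5c, c28994b, cdc0558, d746c81, f8a3066}.
Reachable from a8a97d4: {a8a97d4, f1cc371, f8a3066}.
In d746c81's history but not a8a97d4's: {a750f34, bbb8e5c, c28994b, cdc0558, d746c81} — 5 commits.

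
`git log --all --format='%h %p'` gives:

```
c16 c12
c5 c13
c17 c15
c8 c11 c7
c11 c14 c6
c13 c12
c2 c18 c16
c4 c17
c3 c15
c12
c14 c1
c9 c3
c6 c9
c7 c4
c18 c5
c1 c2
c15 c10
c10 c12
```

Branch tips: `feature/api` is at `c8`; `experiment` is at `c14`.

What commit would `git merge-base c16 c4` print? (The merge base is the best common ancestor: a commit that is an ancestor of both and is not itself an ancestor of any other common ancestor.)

Ancestors of c16: {c12, c16}.
Ancestors of c4: {c10, c12, c15, c17, c4}.
Common ancestors: {c12}.
The only common ancestor is c12, so it is the merge base.

c12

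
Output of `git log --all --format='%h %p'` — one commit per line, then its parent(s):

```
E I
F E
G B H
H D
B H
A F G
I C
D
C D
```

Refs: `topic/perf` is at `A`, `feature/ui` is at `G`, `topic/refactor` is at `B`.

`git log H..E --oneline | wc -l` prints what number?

3

Reachable from E: {C, D, E, I}.
Reachable from H: {D, H}.
In E's history but not H's: {C, E, I} — 3 commits.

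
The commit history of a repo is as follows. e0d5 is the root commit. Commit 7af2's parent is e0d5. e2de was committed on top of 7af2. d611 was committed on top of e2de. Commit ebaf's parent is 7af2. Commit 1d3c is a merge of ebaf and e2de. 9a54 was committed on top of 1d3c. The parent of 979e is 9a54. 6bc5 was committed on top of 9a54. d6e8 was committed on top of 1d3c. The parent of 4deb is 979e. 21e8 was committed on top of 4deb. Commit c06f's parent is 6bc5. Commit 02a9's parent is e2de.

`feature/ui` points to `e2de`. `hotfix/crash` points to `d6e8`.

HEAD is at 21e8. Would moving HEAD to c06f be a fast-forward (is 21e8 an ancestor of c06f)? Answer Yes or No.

A fast-forward from 21e8 to c06f is possible iff 21e8 is an ancestor of c06f.
Ancestors of c06f: {1d3c, 6bc5, 7af2, 9a54, c06f, e0d5, e2de, ebaf}.
21e8 is not among them, so fast-forward is not possible.

No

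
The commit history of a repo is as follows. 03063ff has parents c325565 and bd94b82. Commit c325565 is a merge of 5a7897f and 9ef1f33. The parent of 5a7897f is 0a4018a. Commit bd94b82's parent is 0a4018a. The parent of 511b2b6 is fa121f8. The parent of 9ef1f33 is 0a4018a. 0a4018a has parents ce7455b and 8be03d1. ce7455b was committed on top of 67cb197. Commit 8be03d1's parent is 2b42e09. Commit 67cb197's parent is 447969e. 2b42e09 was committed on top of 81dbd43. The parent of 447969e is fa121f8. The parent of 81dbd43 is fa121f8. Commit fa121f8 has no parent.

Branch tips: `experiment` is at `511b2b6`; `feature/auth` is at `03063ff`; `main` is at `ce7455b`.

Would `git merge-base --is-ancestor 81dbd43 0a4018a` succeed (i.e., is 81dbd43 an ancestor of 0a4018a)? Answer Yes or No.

Ancestors of 0a4018a (commits reachable by following parents): {0a4018a, 2b42e09, 447969e, 67cb197, 81dbd43, 8be03d1, ce7455b, fa121f8}.
81dbd43 is in that set, so it is an ancestor of 0a4018a.

Yes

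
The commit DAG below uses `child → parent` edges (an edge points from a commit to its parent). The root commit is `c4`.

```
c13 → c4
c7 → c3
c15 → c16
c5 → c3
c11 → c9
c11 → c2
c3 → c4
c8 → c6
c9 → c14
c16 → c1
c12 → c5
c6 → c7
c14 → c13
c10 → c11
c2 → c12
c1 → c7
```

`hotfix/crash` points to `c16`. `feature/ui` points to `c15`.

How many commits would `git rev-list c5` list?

3

Walking parent pointers from c5: reachable set = {c3, c4, c5}.
That is 3 commits.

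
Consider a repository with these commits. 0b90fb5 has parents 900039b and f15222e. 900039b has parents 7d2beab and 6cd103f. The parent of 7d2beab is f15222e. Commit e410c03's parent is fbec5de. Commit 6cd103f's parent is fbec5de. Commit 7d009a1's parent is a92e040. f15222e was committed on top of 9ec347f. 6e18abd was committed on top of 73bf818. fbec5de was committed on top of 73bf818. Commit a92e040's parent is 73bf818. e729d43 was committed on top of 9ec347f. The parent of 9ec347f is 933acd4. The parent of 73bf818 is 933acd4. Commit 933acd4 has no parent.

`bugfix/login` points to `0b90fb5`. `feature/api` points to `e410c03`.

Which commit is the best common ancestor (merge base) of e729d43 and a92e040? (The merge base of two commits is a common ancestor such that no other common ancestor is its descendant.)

Ancestors of e729d43: {933acd4, 9ec347f, e729d43}.
Ancestors of a92e040: {73bf818, 933acd4, a92e040}.
Common ancestors: {933acd4}.
The only common ancestor is 933acd4, so it is the merge base.

933acd4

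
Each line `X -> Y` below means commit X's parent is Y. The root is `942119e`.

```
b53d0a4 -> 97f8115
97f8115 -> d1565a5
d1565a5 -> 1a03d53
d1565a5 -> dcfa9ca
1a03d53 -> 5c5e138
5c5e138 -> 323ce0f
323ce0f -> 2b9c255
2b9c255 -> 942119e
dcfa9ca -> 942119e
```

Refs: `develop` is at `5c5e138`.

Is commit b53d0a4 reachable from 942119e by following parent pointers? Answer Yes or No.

Ancestors of 942119e: {942119e}.
b53d0a4 is not in that set, so it is not an ancestor of 942119e.

No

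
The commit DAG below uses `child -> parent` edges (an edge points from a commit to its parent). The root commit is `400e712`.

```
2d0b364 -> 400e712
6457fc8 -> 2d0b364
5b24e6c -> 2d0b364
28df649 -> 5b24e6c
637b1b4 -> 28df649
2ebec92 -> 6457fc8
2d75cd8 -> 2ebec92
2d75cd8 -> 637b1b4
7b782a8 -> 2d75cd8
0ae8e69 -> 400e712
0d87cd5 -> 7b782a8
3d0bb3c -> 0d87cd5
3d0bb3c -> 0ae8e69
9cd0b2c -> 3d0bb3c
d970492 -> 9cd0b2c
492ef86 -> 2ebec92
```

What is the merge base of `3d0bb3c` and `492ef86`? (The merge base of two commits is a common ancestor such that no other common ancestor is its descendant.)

Ancestors of 3d0bb3c: {0ae8e69, 0d87cd5, 28df649, 2d0b364, 2d75cd8, 2ebec92, 3d0bb3c, 400e712, 5b24e6c, 637b1b4, 6457fc8, 7b782a8}.
Ancestors of 492ef86: {2d0b364, 2ebec92, 400e712, 492ef86, 6457fc8}.
Common ancestors: {2d0b364, 2ebec92, 400e712, 6457fc8}.
Among these, 2ebec92 is not an ancestor of any other common ancestor — it is the merge base.

2ebec92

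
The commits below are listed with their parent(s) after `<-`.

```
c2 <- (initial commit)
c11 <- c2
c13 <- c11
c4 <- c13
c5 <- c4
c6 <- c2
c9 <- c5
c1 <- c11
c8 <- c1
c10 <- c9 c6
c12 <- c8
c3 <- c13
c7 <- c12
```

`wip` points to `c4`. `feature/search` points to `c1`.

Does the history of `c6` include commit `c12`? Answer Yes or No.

Ancestors of c6: {c2, c6}.
c12 is not in that set, so it is not an ancestor of c6.

No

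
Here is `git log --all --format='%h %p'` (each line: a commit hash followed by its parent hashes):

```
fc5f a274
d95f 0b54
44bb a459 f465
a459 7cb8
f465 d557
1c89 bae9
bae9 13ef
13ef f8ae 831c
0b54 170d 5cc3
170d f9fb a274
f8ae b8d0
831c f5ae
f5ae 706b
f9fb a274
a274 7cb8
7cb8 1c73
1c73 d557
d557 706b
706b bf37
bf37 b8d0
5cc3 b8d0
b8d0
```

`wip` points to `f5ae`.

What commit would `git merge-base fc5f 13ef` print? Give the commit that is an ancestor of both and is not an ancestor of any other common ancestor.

Ancestors of fc5f: {1c73, 706b, 7cb8, a274, b8d0, bf37, d557, fc5f}.
Ancestors of 13ef: {13ef, 706b, 831c, b8d0, bf37, f5ae, f8ae}.
Common ancestors: {706b, b8d0, bf37}.
Among these, 706b is not an ancestor of any other common ancestor — it is the merge base.

706b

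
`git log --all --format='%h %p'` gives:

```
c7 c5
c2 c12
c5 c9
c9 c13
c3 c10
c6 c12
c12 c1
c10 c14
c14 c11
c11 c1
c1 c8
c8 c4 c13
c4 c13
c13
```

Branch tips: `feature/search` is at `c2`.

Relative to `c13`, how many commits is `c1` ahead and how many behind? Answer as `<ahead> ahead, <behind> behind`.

3 ahead, 0 behind

Reachable from c1: {c1, c13, c4, c8}.
Reachable from c13: {c13}.
Only in c1's history (ahead): {c1, c4, c8} — 3.
Only in c13's history (behind): {} — 0.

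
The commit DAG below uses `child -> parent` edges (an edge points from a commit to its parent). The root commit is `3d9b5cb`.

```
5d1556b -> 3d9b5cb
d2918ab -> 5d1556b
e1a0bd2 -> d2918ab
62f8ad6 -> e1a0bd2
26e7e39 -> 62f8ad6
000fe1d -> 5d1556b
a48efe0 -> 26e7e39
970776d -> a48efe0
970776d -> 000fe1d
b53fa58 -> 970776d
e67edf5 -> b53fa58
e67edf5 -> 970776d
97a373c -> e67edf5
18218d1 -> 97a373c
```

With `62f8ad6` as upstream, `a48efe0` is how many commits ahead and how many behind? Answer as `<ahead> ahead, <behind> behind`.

2 ahead, 0 behind

Reachable from a48efe0: {26e7e39, 3d9b5cb, 5d1556b, 62f8ad6, a48efe0, d2918ab, e1a0bd2}.
Reachable from 62f8ad6: {3d9b5cb, 5d1556b, 62f8ad6, d2918ab, e1a0bd2}.
Only in a48efe0's history (ahead): {26e7e39, a48efe0} — 2.
Only in 62f8ad6's history (behind): {} — 0.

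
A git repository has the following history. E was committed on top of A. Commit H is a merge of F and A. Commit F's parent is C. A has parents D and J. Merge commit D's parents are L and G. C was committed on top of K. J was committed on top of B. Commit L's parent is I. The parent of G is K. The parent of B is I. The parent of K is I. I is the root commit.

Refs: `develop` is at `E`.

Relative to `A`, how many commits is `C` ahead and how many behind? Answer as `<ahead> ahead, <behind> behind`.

Reachable from C: {C, I, K}.
Reachable from A: {A, B, D, G, I, J, K, L}.
Only in C's history (ahead): {C} — 1.
Only in A's history (behind): {A, B, D, G, J, L} — 6.

1 ahead, 6 behind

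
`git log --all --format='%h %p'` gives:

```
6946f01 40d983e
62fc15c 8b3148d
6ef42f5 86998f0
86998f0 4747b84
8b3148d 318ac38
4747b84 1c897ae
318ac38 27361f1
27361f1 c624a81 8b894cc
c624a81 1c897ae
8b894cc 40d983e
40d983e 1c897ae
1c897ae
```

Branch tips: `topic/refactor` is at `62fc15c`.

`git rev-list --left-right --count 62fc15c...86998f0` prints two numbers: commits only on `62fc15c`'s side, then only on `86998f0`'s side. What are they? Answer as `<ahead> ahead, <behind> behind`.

7 ahead, 2 behind

Reachable from 62fc15c: {1c897ae, 27361f1, 318ac38, 40d983e, 62fc15c, 8b3148d, 8b894cc, c624a81}.
Reachable from 86998f0: {1c897ae, 4747b84, 86998f0}.
Only in 62fc15c's history (ahead): {27361f1, 318ac38, 40d983e, 62fc15c, 8b3148d, 8b894cc, c624a81} — 7.
Only in 86998f0's history (behind): {4747b84, 86998f0} — 2.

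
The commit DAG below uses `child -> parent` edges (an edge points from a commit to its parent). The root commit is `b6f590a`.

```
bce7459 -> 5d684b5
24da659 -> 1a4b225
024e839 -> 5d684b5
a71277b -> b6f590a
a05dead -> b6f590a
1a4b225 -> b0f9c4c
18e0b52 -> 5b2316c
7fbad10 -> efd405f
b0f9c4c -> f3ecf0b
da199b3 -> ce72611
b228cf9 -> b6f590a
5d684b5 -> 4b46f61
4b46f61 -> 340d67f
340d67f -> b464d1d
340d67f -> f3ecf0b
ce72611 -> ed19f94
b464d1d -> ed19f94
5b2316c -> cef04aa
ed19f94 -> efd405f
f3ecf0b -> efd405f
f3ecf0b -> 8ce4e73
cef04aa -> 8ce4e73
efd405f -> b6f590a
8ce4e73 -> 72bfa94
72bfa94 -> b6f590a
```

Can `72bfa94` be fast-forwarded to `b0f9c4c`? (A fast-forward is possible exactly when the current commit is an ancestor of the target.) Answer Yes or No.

Yes

A fast-forward from 72bfa94 to b0f9c4c is possible iff 72bfa94 is an ancestor of b0f9c4c.
Ancestors of b0f9c4c: {72bfa94, 8ce4e73, b0f9c4c, b6f590a, efd405f, f3ecf0b}.
72bfa94 is among them, so fast-forward is possible.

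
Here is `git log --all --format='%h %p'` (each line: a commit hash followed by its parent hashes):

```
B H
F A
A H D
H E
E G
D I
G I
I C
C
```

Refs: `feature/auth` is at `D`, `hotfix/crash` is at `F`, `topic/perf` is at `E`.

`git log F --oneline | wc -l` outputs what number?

8

Walking parent pointers from F: reachable set = {A, C, D, E, F, G, H, I}.
That is 8 commits.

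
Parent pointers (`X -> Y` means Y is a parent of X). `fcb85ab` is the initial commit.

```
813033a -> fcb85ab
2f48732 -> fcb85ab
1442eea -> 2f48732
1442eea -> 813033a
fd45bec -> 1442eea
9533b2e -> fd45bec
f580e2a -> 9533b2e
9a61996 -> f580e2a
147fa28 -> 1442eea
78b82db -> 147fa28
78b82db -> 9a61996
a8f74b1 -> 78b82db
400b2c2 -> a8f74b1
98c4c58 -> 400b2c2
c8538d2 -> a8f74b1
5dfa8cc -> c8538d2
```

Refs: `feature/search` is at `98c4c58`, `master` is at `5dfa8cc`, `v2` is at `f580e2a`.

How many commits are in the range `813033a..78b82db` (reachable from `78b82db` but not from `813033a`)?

Reachable from 78b82db: {1442eea, 147fa28, 2f48732, 78b82db, 813033a, 9533b2e, 9a61996, f580e2a, fcb85ab, fd45bec}.
Reachable from 813033a: {813033a, fcb85ab}.
In 78b82db's history but not 813033a's: {1442eea, 147fa28, 2f48732, 78b82db, 9533b2e, 9a61996, f580e2a, fd45bec} — 8 commits.

8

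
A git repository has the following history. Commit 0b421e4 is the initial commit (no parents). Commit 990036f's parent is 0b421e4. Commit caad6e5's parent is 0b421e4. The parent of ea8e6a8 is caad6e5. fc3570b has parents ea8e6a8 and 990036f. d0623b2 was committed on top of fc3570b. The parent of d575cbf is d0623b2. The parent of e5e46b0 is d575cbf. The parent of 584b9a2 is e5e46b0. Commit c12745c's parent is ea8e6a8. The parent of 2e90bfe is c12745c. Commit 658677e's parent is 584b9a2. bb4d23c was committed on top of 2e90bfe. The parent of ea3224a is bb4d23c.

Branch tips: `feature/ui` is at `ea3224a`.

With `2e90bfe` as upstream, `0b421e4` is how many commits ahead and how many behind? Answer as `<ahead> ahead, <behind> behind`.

Reachable from 0b421e4: {0b421e4}.
Reachable from 2e90bfe: {0b421e4, 2e90bfe, c12745c, caad6e5, ea8e6a8}.
Only in 0b421e4's history (ahead): {} — 0.
Only in 2e90bfe's history (behind): {2e90bfe, c12745c, caad6e5, ea8e6a8} — 4.

0 ahead, 4 behind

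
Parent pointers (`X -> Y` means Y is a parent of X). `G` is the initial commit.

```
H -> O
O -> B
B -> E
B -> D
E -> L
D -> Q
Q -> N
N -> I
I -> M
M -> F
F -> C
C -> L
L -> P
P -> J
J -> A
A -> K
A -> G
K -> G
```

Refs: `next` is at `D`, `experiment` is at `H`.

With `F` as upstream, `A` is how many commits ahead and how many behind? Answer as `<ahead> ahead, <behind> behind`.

Reachable from A: {A, G, K}.
Reachable from F: {A, C, F, G, J, K, L, P}.
Only in A's history (ahead): {} — 0.
Only in F's history (behind): {C, F, J, L, P} — 5.

0 ahead, 5 behind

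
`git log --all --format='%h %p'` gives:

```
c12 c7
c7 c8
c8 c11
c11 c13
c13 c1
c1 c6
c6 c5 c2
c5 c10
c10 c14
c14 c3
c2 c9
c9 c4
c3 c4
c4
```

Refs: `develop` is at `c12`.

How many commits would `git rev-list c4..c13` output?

Reachable from c13: {c1, c10, c13, c14, c2, c3, c4, c5, c6, c9}.
Reachable from c4: {c4}.
In c13's history but not c4's: {c1, c10, c13, c14, c2, c3, c5, c6, c9} — 9 commits.

9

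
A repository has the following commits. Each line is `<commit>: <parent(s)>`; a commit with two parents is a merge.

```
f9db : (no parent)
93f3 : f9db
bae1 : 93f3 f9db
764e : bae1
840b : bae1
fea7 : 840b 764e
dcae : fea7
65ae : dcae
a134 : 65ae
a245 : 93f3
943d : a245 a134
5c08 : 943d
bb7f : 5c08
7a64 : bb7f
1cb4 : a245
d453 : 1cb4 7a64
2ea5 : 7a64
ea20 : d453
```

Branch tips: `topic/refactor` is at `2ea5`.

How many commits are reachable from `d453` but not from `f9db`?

Reachable from d453: {1cb4, 5c08, 65ae, 764e, 7a64, 840b, 93f3, 943d, a134, a245, bae1, bb7f, d453, dcae, f9db, fea7}.
Reachable from f9db: {f9db}.
In d453's history but not f9db's: {1cb4, 5c08, 65ae, 764e, 7a64, 840b, 93f3, 943d, a134, a245, bae1, bb7f, d453, dcae, fea7} — 15 commits.

15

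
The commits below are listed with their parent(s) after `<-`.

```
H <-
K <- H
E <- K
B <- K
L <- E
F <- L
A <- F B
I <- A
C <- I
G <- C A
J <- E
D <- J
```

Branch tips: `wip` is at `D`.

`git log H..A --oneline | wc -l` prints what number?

Reachable from A: {A, B, E, F, H, K, L}.
Reachable from H: {H}.
In A's history but not H's: {A, B, E, F, K, L} — 6 commits.

6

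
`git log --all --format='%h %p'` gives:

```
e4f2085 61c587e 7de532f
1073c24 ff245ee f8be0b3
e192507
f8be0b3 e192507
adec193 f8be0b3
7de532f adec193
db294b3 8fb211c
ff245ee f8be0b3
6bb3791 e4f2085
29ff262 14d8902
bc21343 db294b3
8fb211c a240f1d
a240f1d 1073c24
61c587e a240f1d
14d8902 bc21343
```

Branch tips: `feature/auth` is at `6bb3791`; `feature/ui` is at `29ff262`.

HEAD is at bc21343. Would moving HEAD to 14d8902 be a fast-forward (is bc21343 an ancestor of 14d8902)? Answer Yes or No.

A fast-forward from bc21343 to 14d8902 is possible iff bc21343 is an ancestor of 14d8902.
Ancestors of 14d8902: {1073c24, 14d8902, 8fb211c, a240f1d, bc21343, db294b3, e192507, f8be0b3, ff245ee}.
bc21343 is among them, so fast-forward is possible.

Yes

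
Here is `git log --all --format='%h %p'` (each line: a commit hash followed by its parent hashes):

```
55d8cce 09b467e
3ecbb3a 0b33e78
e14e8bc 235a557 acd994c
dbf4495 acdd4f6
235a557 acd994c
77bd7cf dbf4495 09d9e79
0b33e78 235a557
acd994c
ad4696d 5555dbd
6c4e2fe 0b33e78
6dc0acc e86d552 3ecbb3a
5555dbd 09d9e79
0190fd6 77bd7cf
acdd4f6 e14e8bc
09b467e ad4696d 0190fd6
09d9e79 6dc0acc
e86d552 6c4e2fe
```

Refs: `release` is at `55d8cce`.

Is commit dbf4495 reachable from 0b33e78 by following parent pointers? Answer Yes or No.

Ancestors of 0b33e78: {0b33e78, 235a557, acd994c}.
dbf4495 is not in that set, so it is not an ancestor of 0b33e78.

No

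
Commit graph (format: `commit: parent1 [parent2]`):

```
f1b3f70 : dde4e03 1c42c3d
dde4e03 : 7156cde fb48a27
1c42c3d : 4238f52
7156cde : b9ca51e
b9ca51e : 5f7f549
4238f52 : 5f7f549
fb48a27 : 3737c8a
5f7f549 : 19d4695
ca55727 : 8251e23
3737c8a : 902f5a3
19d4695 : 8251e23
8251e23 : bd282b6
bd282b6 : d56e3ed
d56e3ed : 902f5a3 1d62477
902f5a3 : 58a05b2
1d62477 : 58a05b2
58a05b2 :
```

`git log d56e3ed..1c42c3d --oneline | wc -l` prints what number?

6

Reachable from 1c42c3d: {19d4695, 1c42c3d, 1d62477, 4238f52, 58a05b2, 5f7f549, 8251e23, 902f5a3, bd282b6, d56e3ed}.
Reachable from d56e3ed: {1d62477, 58a05b2, 902f5a3, d56e3ed}.
In 1c42c3d's history but not d56e3ed's: {19d4695, 1c42c3d, 4238f52, 5f7f549, 8251e23, bd282b6} — 6 commits.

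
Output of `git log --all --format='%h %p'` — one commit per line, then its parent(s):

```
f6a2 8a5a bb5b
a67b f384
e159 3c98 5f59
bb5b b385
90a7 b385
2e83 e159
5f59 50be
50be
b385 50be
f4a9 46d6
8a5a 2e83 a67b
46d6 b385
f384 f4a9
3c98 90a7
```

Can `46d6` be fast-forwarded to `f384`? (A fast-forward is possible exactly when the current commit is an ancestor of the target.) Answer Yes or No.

Yes

A fast-forward from 46d6 to f384 is possible iff 46d6 is an ancestor of f384.
Ancestors of f384: {46d6, 50be, b385, f384, f4a9}.
46d6 is among them, so fast-forward is possible.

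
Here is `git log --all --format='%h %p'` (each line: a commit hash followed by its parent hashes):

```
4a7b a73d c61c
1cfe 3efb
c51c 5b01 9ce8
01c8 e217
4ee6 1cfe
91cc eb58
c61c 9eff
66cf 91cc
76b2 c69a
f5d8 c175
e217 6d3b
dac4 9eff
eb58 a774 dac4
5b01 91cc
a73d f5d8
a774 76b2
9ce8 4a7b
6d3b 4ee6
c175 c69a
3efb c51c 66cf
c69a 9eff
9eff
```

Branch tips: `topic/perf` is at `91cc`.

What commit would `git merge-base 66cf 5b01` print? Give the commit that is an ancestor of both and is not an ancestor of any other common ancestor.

91cc

Ancestors of 66cf: {66cf, 76b2, 91cc, 9eff, a774, c69a, dac4, eb58}.
Ancestors of 5b01: {5b01, 76b2, 91cc, 9eff, a774, c69a, dac4, eb58}.
Common ancestors: {76b2, 91cc, 9eff, a774, c69a, dac4, eb58}.
Among these, 91cc is not an ancestor of any other common ancestor — it is the merge base.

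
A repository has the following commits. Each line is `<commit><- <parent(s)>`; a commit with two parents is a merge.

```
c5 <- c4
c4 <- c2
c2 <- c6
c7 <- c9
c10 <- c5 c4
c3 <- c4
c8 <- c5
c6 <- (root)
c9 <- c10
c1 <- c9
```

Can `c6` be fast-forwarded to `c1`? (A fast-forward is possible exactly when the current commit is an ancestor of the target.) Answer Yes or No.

Yes

A fast-forward from c6 to c1 is possible iff c6 is an ancestor of c1.
Ancestors of c1: {c1, c10, c2, c4, c5, c6, c9}.
c6 is among them, so fast-forward is possible.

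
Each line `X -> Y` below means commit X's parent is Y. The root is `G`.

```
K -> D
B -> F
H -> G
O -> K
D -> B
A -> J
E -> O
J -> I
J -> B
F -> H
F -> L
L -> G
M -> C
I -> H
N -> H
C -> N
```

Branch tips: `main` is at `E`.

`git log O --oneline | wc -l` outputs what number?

Walking parent pointers from O: reachable set = {B, D, F, G, H, K, L, O}.
That is 8 commits.

8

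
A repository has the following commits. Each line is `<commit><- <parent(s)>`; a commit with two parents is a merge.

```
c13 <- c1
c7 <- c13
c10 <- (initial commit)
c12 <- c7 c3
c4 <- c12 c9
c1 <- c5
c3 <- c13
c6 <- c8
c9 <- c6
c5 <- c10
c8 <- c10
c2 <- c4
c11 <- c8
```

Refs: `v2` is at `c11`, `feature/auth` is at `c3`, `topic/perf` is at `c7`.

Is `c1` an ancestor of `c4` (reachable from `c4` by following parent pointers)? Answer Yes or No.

Ancestors of c4 (commits reachable by following parents): {c1, c10, c12, c13, c3, c4, c5, c6, c7, c8, c9}.
c1 is in that set, so it is an ancestor of c4.

Yes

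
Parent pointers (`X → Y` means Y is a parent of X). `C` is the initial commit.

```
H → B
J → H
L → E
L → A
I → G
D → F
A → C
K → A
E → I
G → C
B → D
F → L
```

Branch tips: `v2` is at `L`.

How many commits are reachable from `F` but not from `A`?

Reachable from F: {A, C, E, F, G, I, L}.
Reachable from A: {A, C}.
In F's history but not A's: {E, F, G, I, L} — 5 commits.

5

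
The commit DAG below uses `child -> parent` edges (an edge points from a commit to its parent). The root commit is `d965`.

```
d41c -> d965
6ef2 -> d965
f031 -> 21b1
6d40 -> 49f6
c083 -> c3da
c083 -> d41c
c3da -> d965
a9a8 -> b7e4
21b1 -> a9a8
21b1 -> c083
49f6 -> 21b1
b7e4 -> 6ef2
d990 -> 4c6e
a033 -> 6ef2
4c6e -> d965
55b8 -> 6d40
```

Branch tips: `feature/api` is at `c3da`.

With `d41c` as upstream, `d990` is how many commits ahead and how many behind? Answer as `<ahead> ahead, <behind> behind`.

Reachable from d990: {4c6e, d965, d990}.
Reachable from d41c: {d41c, d965}.
Only in d990's history (ahead): {4c6e, d990} — 2.
Only in d41c's history (behind): {d41c} — 1.

2 ahead, 1 behind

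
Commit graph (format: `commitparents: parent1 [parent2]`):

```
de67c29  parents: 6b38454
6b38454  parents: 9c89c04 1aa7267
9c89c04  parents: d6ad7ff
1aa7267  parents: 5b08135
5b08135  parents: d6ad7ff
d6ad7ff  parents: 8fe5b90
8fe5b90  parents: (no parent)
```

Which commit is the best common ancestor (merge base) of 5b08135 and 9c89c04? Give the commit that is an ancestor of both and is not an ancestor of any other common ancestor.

d6ad7ff

Ancestors of 5b08135: {5b08135, 8fe5b90, d6ad7ff}.
Ancestors of 9c89c04: {8fe5b90, 9c89c04, d6ad7ff}.
Common ancestors: {8fe5b90, d6ad7ff}.
Among these, d6ad7ff is not an ancestor of any other common ancestor — it is the merge base.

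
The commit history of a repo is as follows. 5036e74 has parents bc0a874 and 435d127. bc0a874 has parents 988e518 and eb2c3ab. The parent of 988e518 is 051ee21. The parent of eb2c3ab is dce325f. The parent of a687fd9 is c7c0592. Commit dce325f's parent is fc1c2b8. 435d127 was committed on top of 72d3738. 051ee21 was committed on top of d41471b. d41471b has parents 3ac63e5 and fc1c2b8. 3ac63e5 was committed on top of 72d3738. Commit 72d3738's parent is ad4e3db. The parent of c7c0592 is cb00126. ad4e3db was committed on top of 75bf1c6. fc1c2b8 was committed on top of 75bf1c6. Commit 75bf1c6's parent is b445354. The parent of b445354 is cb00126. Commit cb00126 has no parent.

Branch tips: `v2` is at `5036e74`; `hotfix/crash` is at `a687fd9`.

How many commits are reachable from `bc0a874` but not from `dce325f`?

Reachable from bc0a874: {051ee21, 3ac63e5, 72d3738, 75bf1c6, 988e518, ad4e3db, b445354, bc0a874, cb00126, d41471b, dce325f, eb2c3ab, fc1c2b8}.
Reachable from dce325f: {75bf1c6, b445354, cb00126, dce325f, fc1c2b8}.
In bc0a874's history but not dce325f's: {051ee21, 3ac63e5, 72d3738, 988e518, ad4e3db, bc0a874, d41471b, eb2c3ab} — 8 commits.

8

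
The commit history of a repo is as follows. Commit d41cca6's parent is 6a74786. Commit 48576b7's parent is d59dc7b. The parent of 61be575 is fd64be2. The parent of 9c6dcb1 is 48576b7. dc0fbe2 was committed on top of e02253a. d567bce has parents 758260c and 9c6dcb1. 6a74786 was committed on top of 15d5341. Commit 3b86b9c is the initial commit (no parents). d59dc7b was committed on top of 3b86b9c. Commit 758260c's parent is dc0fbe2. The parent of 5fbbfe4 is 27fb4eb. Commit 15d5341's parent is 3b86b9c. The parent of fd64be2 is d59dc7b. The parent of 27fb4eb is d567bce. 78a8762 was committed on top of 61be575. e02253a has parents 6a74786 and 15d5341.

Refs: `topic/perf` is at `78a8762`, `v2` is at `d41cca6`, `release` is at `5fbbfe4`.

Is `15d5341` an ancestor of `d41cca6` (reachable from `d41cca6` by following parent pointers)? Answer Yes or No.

Yes

Ancestors of d41cca6 (commits reachable by following parents): {15d5341, 3b86b9c, 6a74786, d41cca6}.
15d5341 is in that set, so it is an ancestor of d41cca6.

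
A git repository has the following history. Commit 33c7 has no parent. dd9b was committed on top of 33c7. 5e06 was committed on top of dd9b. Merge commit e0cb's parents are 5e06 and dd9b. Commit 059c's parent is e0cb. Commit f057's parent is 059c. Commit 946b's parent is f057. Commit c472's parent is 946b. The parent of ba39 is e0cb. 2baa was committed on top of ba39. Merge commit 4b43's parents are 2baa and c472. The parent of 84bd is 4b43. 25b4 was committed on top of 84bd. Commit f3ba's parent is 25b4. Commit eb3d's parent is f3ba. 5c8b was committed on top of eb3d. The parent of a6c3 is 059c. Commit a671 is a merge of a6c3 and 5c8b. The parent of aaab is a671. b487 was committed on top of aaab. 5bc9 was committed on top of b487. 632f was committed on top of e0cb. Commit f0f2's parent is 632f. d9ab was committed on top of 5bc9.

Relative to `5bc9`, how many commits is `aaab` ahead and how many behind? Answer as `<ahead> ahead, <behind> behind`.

Reachable from aaab: {059c, 25b4, 2baa, 33c7, 4b43, 5c8b, 5e06, 84bd, 946b, a671, a6c3, aaab, ba39, c472, dd9b, e0cb, eb3d, f057, f3ba}.
Reachable from 5bc9: {059c, 25b4, 2baa, 33c7, 4b43, 5bc9, 5c8b, 5e06, 84bd, 946b, a671, a6c3, aaab, b487, ba39, c472, dd9b, e0cb, eb3d, f057, f3ba}.
Only in aaab's history (ahead): {} — 0.
Only in 5bc9's history (behind): {5bc9, b487} — 2.

0 ahead, 2 behind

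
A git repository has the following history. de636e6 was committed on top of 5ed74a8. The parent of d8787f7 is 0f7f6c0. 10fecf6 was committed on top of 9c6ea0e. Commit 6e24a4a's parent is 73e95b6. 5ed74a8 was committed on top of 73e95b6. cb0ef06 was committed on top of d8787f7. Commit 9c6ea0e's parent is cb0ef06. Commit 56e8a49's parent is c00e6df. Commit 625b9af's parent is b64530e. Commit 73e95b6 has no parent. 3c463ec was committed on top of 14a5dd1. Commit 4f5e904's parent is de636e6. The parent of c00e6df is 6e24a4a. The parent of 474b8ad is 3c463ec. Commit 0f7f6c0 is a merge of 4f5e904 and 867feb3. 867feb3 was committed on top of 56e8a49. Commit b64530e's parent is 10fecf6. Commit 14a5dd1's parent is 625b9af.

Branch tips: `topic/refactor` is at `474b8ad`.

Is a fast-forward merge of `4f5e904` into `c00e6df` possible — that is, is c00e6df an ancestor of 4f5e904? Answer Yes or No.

No

A fast-forward from c00e6df to 4f5e904 is possible iff c00e6df is an ancestor of 4f5e904.
Ancestors of 4f5e904: {4f5e904, 5ed74a8, 73e95b6, de636e6}.
c00e6df is not among them, so fast-forward is not possible.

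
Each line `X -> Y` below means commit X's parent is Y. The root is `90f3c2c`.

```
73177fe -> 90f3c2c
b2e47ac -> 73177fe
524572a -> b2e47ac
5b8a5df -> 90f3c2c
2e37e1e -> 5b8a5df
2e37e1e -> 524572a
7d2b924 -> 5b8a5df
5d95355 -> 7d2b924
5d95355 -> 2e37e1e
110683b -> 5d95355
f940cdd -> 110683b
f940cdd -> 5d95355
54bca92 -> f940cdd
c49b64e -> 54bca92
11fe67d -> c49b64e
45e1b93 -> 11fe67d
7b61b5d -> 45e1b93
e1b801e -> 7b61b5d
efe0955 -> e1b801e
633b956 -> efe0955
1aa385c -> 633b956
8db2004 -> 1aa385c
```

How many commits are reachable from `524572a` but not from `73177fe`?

Reachable from 524572a: {524572a, 73177fe, 90f3c2c, b2e47ac}.
Reachable from 73177fe: {73177fe, 90f3c2c}.
In 524572a's history but not 73177fe's: {524572a, b2e47ac} — 2 commits.

2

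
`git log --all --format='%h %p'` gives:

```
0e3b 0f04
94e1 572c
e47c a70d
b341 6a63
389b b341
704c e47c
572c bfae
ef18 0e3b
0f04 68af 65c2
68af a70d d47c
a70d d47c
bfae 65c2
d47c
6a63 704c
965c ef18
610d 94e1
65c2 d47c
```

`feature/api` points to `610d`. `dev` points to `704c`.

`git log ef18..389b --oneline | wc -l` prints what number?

Reachable from 389b: {389b, 6a63, 704c, a70d, b341, d47c, e47c}.
Reachable from ef18: {0e3b, 0f04, 65c2, 68af, a70d, d47c, ef18}.
In 389b's history but not ef18's: {389b, 6a63, 704c, b341, e47c} — 5 commits.

5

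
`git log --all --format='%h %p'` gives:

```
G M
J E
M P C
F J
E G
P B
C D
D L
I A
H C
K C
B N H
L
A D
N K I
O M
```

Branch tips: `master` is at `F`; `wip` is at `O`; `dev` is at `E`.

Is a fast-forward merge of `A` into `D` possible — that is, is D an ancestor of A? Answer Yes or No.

Yes

A fast-forward from D to A is possible iff D is an ancestor of A.
Ancestors of A: {A, D, L}.
D is among them, so fast-forward is possible.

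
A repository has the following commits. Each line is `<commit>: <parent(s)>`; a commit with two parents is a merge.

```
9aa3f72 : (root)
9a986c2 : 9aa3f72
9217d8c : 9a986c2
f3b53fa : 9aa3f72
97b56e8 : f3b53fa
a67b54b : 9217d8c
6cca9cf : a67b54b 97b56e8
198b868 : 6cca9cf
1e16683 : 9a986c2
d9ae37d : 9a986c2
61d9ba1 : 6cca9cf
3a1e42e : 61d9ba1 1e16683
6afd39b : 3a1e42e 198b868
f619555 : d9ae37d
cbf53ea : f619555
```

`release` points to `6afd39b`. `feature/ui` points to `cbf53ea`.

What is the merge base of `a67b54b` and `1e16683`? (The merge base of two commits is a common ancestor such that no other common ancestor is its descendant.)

9a986c2

Ancestors of a67b54b: {9217d8c, 9a986c2, 9aa3f72, a67b54b}.
Ancestors of 1e16683: {1e16683, 9a986c2, 9aa3f72}.
Common ancestors: {9a986c2, 9aa3f72}.
Among these, 9a986c2 is not an ancestor of any other common ancestor — it is the merge base.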